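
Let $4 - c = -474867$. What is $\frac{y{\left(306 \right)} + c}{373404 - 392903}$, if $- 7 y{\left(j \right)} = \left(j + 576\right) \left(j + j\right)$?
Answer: $- \frac{397759}{19499} \approx -20.399$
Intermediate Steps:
$c = 474871$ ($c = 4 - -474867 = 4 + 474867 = 474871$)
$y{\left(j \right)} = - \frac{2 j \left(576 + j\right)}{7}$ ($y{\left(j \right)} = - \frac{\left(j + 576\right) \left(j + j\right)}{7} = - \frac{\left(576 + j\right) 2 j}{7} = - \frac{2 j \left(576 + j\right)}{7}$)
$\frac{y{\left(306 \right)} + c}{373404 - 392903} = \frac{\left(- \frac{2}{7}\right) 306 \left(576 + 306\right) + 474871}{373404 - 392903} = \frac{\left(- \frac{2}{7}\right) 306 \cdot 882 + 474871}{-19499} = \left(-77112 + 474871\right) \left(- \frac{1}{19499}\right) = 397759 \left(- \frac{1}{19499}\right) = - \frac{397759}{19499}$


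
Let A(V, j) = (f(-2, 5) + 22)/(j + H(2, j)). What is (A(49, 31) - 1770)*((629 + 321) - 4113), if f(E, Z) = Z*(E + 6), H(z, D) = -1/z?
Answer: 341243418/61 ≈ 5.5942e+6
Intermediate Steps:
f(E, Z) = Z*(6 + E)
A(V, j) = 42/(-1/2 + j) (A(V, j) = (5*(6 - 2) + 22)/(j - 1/2) = (5*4 + 22)/(j - 1*1/2) = (20 + 22)/(j - 1/2) = 42/(-1/2 + j))
(A(49, 31) - 1770)*((629 + 321) - 4113) = (84/(-1 + 2*31) - 1770)*((629 + 321) - 4113) = (84/(-1 + 62) - 1770)*(950 - 4113) = (84/61 - 1770)*(-3163) = -107886/61*(-3163) = 341243418/61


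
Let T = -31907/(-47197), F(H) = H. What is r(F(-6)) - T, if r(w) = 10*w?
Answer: -2863727/47197 ≈ -60.676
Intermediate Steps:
T = 31907/47197 (T = -31907*(-1/47197) = 31907/47197 ≈ 0.67604)
r(F(-6)) - T = 10*(-6) - 1*31907/47197 = -60 - 31907/47197 = -2863727/47197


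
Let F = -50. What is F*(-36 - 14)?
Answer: 2500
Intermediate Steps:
F*(-36 - 14) = -50*(-36 - 14) = -50*(-50) = 2500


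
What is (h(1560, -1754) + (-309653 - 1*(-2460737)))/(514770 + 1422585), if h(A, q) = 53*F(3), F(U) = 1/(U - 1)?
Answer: 614603/553530 ≈ 1.1103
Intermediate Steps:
F(U) = 1/(-1 + U)
h(A, q) = 53/2 (h(A, q) = 53/(-1 + 3) = 53/2)
(h(1560, -1754) + (-309653 - 1*(-2460737)))/(514770 + 1422585) = (53/2 + (-309653 - 1*(-2460737)))/(514770 + 1422585) = (53/2 + (-309653 + 2460737))/1937355 = (53/2 + 2151084)*(1/1937355) = (4302221/2)*(1/1937355) = 614603/553530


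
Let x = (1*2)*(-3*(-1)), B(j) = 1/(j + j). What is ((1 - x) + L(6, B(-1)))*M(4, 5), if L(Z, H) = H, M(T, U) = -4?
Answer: 22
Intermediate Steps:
B(j) = 1/(2*j)
x = 6 (x = 2*3 = 6)
((1 - x) + L(6, B(-1)))*M(4, 5) = ((1 - 1*6) + (½)/(-1))*(-4) = ((1 - 6) + (½)*(-1))*(-4) = (-5 - ½)*(-4) = -11/2*(-4) = 22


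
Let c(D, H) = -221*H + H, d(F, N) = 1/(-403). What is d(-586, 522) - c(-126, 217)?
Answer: 19239219/403 ≈ 47740.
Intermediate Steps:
d(F, N) = -1/403
c(D, H) = -220*H
d(-586, 522) - c(-126, 217) = -1/403 - (-220)*217 = -1/403 - 1*(-47740) = -1/403 + 47740 = 19239219/403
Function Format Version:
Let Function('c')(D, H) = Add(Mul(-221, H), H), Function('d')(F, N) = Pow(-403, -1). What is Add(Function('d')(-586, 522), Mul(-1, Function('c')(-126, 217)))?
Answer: Rational(19239219, 403) ≈ 47740.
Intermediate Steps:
Function('d')(F, N) = Rational(-1, 403)
Function('c')(D, H) = Mul(-220, H)
Add(Function('d')(-586, 522), Mul(-1, Function('c')(-126, 217))) = Add(Rational(-1, 403), Mul(-1, Mul(-220, 217))) = Add(Rational(-1, 403), Mul(-1, -47740)) = Add(Rational(-1, 403), 47740) = Rational(19239219, 403)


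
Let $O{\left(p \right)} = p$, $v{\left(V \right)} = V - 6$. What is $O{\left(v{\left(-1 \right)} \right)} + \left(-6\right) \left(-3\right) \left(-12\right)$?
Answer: $-223$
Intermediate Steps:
$v{\left(V \right)} = -6 + V$ ($v{\left(V \right)} = V - 6 = -6 + V$)
$O{\left(v{\left(-1 \right)} \right)} + \left(-6\right) \left(-3\right) \left(-12\right) = \left(-6 - 1\right) + \left(-6\right) \left(-3\right) \left(-12\right) = -7 + 18 \left(-12\right) = -7 - 216 = -223$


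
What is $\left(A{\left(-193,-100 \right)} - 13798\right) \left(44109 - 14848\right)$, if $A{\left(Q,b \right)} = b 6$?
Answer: $-421299878$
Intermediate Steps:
$A{\left(Q,b \right)} = 6 b$
$\left(A{\left(-193,-100 \right)} - 13798\right) \left(44109 - 14848\right) = \left(6 \left(-100\right) - 13798\right) \left(44109 - 14848\right) = \left(-600 - 13798\right) 29261 = \left(-14398\right) 29261 = -421299878$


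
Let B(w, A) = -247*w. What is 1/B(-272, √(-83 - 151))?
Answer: 1/67184 ≈ 1.4884e-5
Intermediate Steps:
1/B(-272, √(-83 - 151)) = 1/(-247*(-272)) = 1/67184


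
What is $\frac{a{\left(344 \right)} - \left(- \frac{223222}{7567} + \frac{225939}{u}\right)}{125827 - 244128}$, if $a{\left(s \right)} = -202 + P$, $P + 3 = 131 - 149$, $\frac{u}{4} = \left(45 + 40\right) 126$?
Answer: $\frac{3068420113}{1826174680680} \approx 0.0016802$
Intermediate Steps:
$u = 42840$ ($u = 4 \left(45 + 40\right) 126 = 4 \cdot 85 \cdot 126 = 4 \cdot 10710 = 42840$)
$P = -21$ ($P = -3 + \left(131 - 149\right) = -3 - 18 = -21$)
$a{\left(s \right)} = -223$ ($a{\left(s \right)} = -202 - 21 = -223$)
$\frac{a{\left(344 \right)} - \left(- \frac{223222}{7567} + \frac{225939}{u}\right)}{125827 - 244128} = \frac{-223 - \left(- \frac{223222}{7567} + \frac{10759}{2040}\right)}{125827 - 244128} = \frac{-223 - \left(\frac{10759}{2040} + \frac{223222}{-7567}\right)}{-118301} = \left(-223 - - \frac{373959527}{15436680}\right) \left(- \frac{1}{118301}\right) = \left(-223 + \left(\frac{223222}{7567} - \frac{10759}{2040}\right)\right) \left(- \frac{1}{118301}\right) = \left(-223 + \frac{373959527}{15436680}\right) \left(- \frac{1}{118301}\right) = \left(- \frac{3068420113}{15436680}\right) \left(- \frac{1}{118301}\right) = \frac{3068420113}{1826174680680}$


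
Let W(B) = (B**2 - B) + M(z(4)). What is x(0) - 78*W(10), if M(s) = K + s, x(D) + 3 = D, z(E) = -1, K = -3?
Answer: -6711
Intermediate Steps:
x(D) = -3 + D
M(s) = -3 + s
W(B) = -4 + B**2 - B (W(B) = (B**2 - B) + (-3 - 1) = (B**2 - B) - 4 = -4 + B**2 - B)
x(0) - 78*W(10) = (-3 + 0) - 78*(-4 + 10**2 - 1*10) = -3 - 78*(-4 + 100 - 10) = -3 - 78*86 = -3 - 6708 = -6711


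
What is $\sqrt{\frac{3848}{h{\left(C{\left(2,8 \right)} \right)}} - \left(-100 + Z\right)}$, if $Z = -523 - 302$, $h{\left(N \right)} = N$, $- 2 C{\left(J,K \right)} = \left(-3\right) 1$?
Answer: $\frac{\sqrt{31413}}{3} \approx 59.079$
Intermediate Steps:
$C{\left(J,K \right)} = \frac{3}{2}$ ($C{\left(J,K \right)} = - \frac{\left(-3\right) 1}{2} = \left(- \frac{1}{2}\right) \left(-3\right) = \frac{3}{2}$)
$Z = -825$ ($Z = -523 - 302 = -825$)
$\sqrt{\frac{3848}{h{\left(C{\left(2,8 \right)} \right)}} - \left(-100 + Z\right)} = \sqrt{\frac{3848}{\frac{3}{2}} + \left(\left(-4 + 8 \cdot 13\right) - -825\right)} = \sqrt{3848 \cdot \frac{2}{3} + \left(\left(-4 + 104\right) + 825\right)} = \sqrt{\frac{7696}{3} + \left(100 + 825\right)} = \sqrt{\frac{7696}{3} + 925} = \sqrt{\frac{10471}{3}} = \frac{\sqrt{31413}}{3}$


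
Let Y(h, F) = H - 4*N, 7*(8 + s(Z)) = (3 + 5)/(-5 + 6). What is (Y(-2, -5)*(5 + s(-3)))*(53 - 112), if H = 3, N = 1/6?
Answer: 767/3 ≈ 255.67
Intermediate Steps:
N = ⅙ (N = 1*(⅙) = ⅙ ≈ 0.16667)
s(Z) = -48/7 (s(Z) = -8 + ((3 + 5)/(-5 + 6))/7 = -8 + (8/1)/7 = -8 + (8*1)/7 = -8 + (⅐)*8 = -8 + 8/7 = -48/7)
Y(h, F) = 7/3 (Y(h, F) = 3 - 4*⅙ = 3 - ⅔ = 7/3)
(Y(-2, -5)*(5 + s(-3)))*(53 - 112) = (7*(5 - 48/7)/3)*(53 - 112) = ((7/3)*(-13/7))*(-59) = -13/3*(-59) = 767/3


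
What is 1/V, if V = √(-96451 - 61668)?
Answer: -I*√158119/158119 ≈ -0.0025148*I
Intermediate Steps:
V = I*√158119 (V = √(-158119) = I*√158119 ≈ 397.64*I)
1/V = 1/(I*√158119) = -I*√158119/158119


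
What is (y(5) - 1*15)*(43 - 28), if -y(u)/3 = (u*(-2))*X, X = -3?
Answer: -1575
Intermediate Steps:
y(u) = -18*u (y(u) = -3*u*(-2)*(-3) = -3*(-2*u)*(-3) = -18*u)
(y(5) - 1*15)*(43 - 28) = (-18*5 - 1*15)*(43 - 28) = (-90 - 15)*15 = -105*15 = -1575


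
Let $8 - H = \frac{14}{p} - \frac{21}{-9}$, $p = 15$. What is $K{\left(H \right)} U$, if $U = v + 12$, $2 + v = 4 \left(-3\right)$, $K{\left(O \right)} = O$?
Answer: $- \frac{142}{15} \approx -9.4667$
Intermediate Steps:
$H = \frac{71}{15}$ ($H = 8 - \left(\frac{14}{15} - \frac{21}{-9}\right) = 8 - \left(14 \cdot \frac{1}{15} - - \frac{7}{3}\right) = 8 - \left(\frac{14}{15} + \frac{7}{3}\right) = 8 - \frac{49}{15} = \frac{71}{15} \approx 4.7333$)
$v = -14$ ($v = -2 + 4 \left(-3\right) = -2 - 12 = -14$)
$U = -2$ ($U = -14 + 12 = -2$)
$K{\left(H \right)} U = \frac{71}{15} \left(-2\right) = - \frac{142}{15}$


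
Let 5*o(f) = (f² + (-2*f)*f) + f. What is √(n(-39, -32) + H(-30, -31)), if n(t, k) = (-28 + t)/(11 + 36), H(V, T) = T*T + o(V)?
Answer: 7*√34874/47 ≈ 27.813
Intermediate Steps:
o(f) = -f²/5 + f/5 (o(f) = ((f² + (-2*f)*f) + f)/5 = ((f² - 2*f²) + f)/5 = (-f² + f)/5 = (f - f²)/5 = -f²/5 + f/5)
H(V, T) = T² + V*(1 - V)/5 (H(V, T) = T*T + V*(1 - V)/5 = T² + V*(1 - V)/5)
n(t, k) = -28/47 + t/47 (n(t, k) = (-28 + t)/47 = (-28 + t)*(1/47) = -28/47 + t/47)
√(n(-39, -32) + H(-30, -31)) = √((-28/47 + (1/47)*(-39)) + ((-31)² - ⅕*(-30)*(-1 - 30))) = √((-28/47 - 39/47) + (961 - ⅕*(-30)*(-31))) = √(-67/47 + (961 - 186)) = √(-67/47 + 775) = √(36358/47) = 7*√34874/47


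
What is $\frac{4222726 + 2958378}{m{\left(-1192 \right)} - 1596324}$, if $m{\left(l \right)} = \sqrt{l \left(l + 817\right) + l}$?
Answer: $- \frac{358230270678}{79632808349} - \frac{897638 \sqrt{27863}}{79632808349} \approx -4.5004$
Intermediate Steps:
$m{\left(l \right)} = \sqrt{l + l \left(817 + l\right)}$ ($m{\left(l \right)} = \sqrt{l \left(817 + l\right) + l} = \sqrt{l + l \left(817 + l\right)}$)
$\frac{4222726 + 2958378}{m{\left(-1192 \right)} - 1596324} = \frac{4222726 + 2958378}{\sqrt{- 1192 \left(818 - 1192\right)} - 1596324} = \frac{7181104}{\sqrt{\left(-1192\right) \left(-374\right)} - 1596324} = \frac{7181104}{\sqrt{445808} - 1596324} = \frac{7181104}{4 \sqrt{27863} - 1596324} = \frac{7181104}{-1596324 + 4 \sqrt{27863}}$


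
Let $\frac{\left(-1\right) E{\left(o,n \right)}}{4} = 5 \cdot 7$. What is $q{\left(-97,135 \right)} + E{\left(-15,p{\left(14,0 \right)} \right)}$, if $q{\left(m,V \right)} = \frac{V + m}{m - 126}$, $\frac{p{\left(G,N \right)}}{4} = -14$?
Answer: $- \frac{31258}{223} \approx -140.17$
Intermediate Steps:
$p{\left(G,N \right)} = -56$ ($p{\left(G,N \right)} = 4 \left(-14\right) = -56$)
$q{\left(m,V \right)} = \frac{V + m}{-126 + m}$
$E{\left(o,n \right)} = -140$ ($E{\left(o,n \right)} = - 4 \cdot 5 \cdot 7 = \left(-4\right) 35 = -140$)
$q{\left(-97,135 \right)} + E{\left(-15,p{\left(14,0 \right)} \right)} = \frac{135 - 97}{-126 - 97} - 140 = \frac{1}{-223} \cdot 38 - 140 = \left(- \frac{1}{223}\right) 38 - 140 = - \frac{38}{223} - 140 = - \frac{31258}{223}$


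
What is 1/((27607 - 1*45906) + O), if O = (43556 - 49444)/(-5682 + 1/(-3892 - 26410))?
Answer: -172175965/3150469565359 ≈ -5.4651e-5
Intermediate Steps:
O = 178418176/172175965 (O = -5888/(-5682 + 1/(-30302)) = -5888/(-5682 - 1/30302) = -5888/(-172175965/30302) = -5888*(-30302/172175965) = 178418176/172175965 ≈ 1.0363)
1/((27607 - 1*45906) + O) = 1/((27607 - 1*45906) + 178418176/172175965) = 1/((27607 - 45906) + 178418176/172175965) = 1/(-18299 + 178418176/172175965) = 1/(-3150469565359/172175965) = -172175965/3150469565359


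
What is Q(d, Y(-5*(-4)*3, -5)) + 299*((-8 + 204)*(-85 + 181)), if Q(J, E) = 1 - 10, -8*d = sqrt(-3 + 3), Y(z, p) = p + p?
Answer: 5625975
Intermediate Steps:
Y(z, p) = 2*p
d = 0 (d = -sqrt(-3 + 3)/8 = -sqrt(0)/8 = -1/8*0 = 0)
Q(J, E) = -9
Q(d, Y(-5*(-4)*3, -5)) + 299*((-8 + 204)*(-85 + 181)) = -9 + 299*((-8 + 204)*(-85 + 181)) = -9 + 299*(196*96) = -9 + 299*18816 = -9 + 5625984 = 5625975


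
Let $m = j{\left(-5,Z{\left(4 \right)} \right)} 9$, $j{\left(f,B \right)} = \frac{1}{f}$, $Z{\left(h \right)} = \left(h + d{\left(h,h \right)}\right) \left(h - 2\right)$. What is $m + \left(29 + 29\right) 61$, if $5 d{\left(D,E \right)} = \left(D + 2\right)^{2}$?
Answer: $\frac{17681}{5} \approx 3536.2$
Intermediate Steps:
$d{\left(D,E \right)} = \frac{\left(2 + D\right)^{2}}{5}$ ($d{\left(D,E \right)} = \frac{\left(D + 2\right)^{2}}{5} = \frac{\left(2 + D\right)^{2}}{5}$)
$Z{\left(h \right)} = \left(-2 + h\right) \left(h + \frac{\left(2 + h\right)^{2}}{5}\right)$ ($Z{\left(h \right)} = \left(h + \frac{\left(2 + h\right)^{2}}{5}\right) \left(h - 2\right) = \left(h + \frac{\left(2 + h\right)^{2}}{5}\right) \left(-2 + h\right) = \left(-2 + h\right) \left(h + \frac{\left(2 + h\right)^{2}}{5}\right)$)
$m = - \frac{9}{5}$ ($m = \frac{1}{-5} \cdot 9 = \left(- \frac{1}{5}\right) 9 = - \frac{9}{5} \approx -1.8$)
$m + \left(29 + 29\right) 61 = - \frac{9}{5} + \left(29 + 29\right) 61 = - \frac{9}{5} + 58 \cdot 61 = - \frac{9}{5} + 3538 = \frac{17681}{5}$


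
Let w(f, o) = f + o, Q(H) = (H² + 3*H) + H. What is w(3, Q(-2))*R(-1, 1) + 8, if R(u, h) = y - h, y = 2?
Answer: 7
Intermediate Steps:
Q(H) = H² + 4*H
R(u, h) = 2 - h
w(3, Q(-2))*R(-1, 1) + 8 = (3 - 2*(4 - 2))*(2 - 1*1) + 8 = (3 - 2*2)*(2 - 1) + 8 = (3 - 4)*1 + 8 = -1*1 + 8 = -1 + 8 = 7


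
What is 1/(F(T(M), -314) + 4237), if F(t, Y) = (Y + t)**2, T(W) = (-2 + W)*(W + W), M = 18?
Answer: 1/72881 ≈ 1.3721e-5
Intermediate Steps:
T(W) = 2*W*(-2 + W) (T(W) = (-2 + W)*(2*W) = 2*W*(-2 + W))
1/(F(T(M), -314) + 4237) = 1/((-314 + 2*18*(-2 + 18))**2 + 4237) = 1/((-314 + 2*18*16)**2 + 4237) = 1/((-314 + 576)**2 + 4237) = 1/(262**2 + 4237) = 1/(68644 + 4237) = 1/72881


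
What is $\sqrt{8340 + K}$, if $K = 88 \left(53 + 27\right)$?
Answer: $2 \sqrt{3845} \approx 124.02$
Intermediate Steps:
$K = 7040$ ($K = 88 \cdot 80 = 7040$)
$\sqrt{8340 + K} = \sqrt{8340 + 7040} = \sqrt{15380} = 2 \sqrt{3845}$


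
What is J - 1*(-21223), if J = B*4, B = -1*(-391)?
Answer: 22787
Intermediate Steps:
B = 391
J = 1564 (J = 391*4 = 1564)
J - 1*(-21223) = 1564 - 1*(-21223) = 1564 + 21223 = 22787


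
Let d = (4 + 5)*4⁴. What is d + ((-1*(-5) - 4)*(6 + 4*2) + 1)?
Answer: 2319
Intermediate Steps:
d = 2304 (d = 9*256 = 2304)
d + ((-1*(-5) - 4)*(6 + 4*2) + 1) = 2304 + ((-1*(-5) - 4)*(6 + 4*2) + 1) = 2304 + ((5 - 4)*(6 + 8) + 1) = 2304 + (1*14 + 1) = 2304 + (14 + 1) = 2304 + 15 = 2319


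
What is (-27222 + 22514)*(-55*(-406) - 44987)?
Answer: 106669156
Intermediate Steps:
(-27222 + 22514)*(-55*(-406) - 44987) = -4708*(22330 - 44987) = -4708*(-22657) = 106669156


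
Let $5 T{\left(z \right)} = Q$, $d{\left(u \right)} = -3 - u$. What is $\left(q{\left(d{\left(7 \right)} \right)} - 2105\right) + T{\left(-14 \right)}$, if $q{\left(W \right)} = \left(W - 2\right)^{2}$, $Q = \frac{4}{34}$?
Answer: $- \frac{166683}{85} \approx -1961.0$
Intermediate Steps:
$Q = \frac{2}{17}$ ($Q = 4 \cdot \frac{1}{34} = \frac{2}{17} \approx 0.11765$)
$T{\left(z \right)} = \frac{2}{85}$ ($T{\left(z \right)} = \frac{1}{5} \cdot \frac{2}{17} = \frac{2}{85}$)
$q{\left(W \right)} = \left(-2 + W\right)^{2}$
$\left(q{\left(d{\left(7 \right)} \right)} - 2105\right) + T{\left(-14 \right)} = \left(\left(-2 - 10\right)^{2} - 2105\right) + \frac{2}{85} = \left(\left(-12\right)^{2} - 2105\right) + \frac{2}{85} = \left(144 - 2105\right) + \frac{2}{85} = -1961 + \frac{2}{85} = - \frac{166683}{85}$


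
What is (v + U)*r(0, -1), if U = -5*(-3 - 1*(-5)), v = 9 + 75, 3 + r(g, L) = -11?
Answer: -1036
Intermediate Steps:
r(g, L) = -14 (r(g, L) = -3 - 11 = -14)
v = 84
U = -10 (U = -5*(-3 + 5) = -5*2 = -10)
(v + U)*r(0, -1) = (84 - 10)*(-14) = 74*(-14) = -1036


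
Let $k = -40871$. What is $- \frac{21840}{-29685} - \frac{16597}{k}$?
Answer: $\frac{92353639}{80883709} \approx 1.1418$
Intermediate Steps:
$- \frac{21840}{-29685} - \frac{16597}{k} = - \frac{21840}{-29685} - \frac{16597}{-40871} = \left(-21840\right) \left(- \frac{1}{29685}\right) - - \frac{16597}{40871} = \frac{1456}{1979} + \frac{16597}{40871} = \frac{92353639}{80883709}$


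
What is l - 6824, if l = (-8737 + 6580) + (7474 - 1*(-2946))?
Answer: 1439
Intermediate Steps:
l = 8263 (l = -2157 + (7474 + 2946) = -2157 + 10420 = 8263)
l - 6824 = 8263 - 6824 = 1439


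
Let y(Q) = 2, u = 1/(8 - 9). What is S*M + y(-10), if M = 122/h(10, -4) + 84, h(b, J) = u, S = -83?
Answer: 3156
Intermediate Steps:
u = -1 (u = 1/(-1) = -1)
h(b, J) = -1
M = -38 (M = 122/(-1) + 84 = 122*(-1) + 84 = -122 + 84 = -38)
S*M + y(-10) = -83*(-38) + 2 = 3154 + 2 = 3156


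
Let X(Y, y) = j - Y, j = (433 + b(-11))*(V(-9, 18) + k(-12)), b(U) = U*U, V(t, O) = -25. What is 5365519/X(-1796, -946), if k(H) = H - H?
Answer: -5365519/12054 ≈ -445.12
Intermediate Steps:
k(H) = 0
b(U) = U**2
j = -13850 (j = (433 + (-11)**2)*(-25 + 0) = (433 + 121)*(-25) = 554*(-25) = -13850)
X(Y, y) = -13850 - Y
5365519/X(-1796, -946) = 5365519/(-13850 - 1*(-1796)) = 5365519/(-13850 + 1796) = 5365519/(-12054) = 5365519*(-1/12054) = -5365519/12054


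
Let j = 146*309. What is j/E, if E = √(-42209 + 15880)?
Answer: -45114*I*√26329/26329 ≈ -278.03*I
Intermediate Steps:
j = 45114
E = I*√26329 (E = √(-26329) = I*√26329 ≈ 162.26*I)
j/E = 45114/((I*√26329)) = 45114*(-I*√26329/26329) = -45114*I*√26329/26329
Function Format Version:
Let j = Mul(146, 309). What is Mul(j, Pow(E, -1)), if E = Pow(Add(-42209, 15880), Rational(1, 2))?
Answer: Mul(Rational(-45114, 26329), I, Pow(26329, Rational(1, 2))) ≈ Mul(-278.03, I)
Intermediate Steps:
j = 45114
E = Mul(I, Pow(26329, Rational(1, 2))) (E = Pow(-26329, Rational(1, 2)) = Mul(I, Pow(26329, Rational(1, 2))) ≈ Mul(162.26, I))
Mul(j, Pow(E, -1)) = Mul(45114, Pow(Mul(I, Pow(26329, Rational(1, 2))), -1)) = Mul(45114, Mul(Rational(-1, 26329), I, Pow(26329, Rational(1, 2)))) = Mul(Rational(-45114, 26329), I, Pow(26329, Rational(1, 2)))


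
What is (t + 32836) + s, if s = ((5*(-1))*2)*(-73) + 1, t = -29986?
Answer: 3581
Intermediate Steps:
s = 731 (s = -5*2*(-73) + 1 = -10*(-73) + 1 = 730 + 1 = 731)
(t + 32836) + s = (-29986 + 32836) + 731 = 2850 + 731 = 3581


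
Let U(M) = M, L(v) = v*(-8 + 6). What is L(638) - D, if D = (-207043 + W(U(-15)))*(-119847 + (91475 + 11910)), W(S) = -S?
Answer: -3408096212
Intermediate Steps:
L(v) = -2*v (L(v) = v*(-2) = -2*v)
D = 3408094936 (D = (-207043 - 1*(-15))*(-119847 + (91475 + 11910)) = (-207043 + 15)*(-119847 + 103385) = -207028*(-16462) = 3408094936)
L(638) - D = -2*638 - 1*3408094936 = -1276 - 3408094936 = -3408096212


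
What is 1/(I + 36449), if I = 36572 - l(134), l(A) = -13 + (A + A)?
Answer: 1/72766 ≈ 1.3743e-5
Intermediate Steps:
l(A) = -13 + 2*A
I = 36317 (I = 36572 - (-13 + 2*134) = 36572 - (-13 + 268) = 36572 - 1*255 = 36572 - 255 = 36317)
1/(I + 36449) = 1/(36317 + 36449) = 1/72766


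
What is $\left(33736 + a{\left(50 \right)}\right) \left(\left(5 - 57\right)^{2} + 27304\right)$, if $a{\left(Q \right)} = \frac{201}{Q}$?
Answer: $\frac{25311763004}{25} \approx 1.0125 \cdot 10^{9}$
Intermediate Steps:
$\left(33736 + a{\left(50 \right)}\right) \left(\left(5 - 57\right)^{2} + 27304\right) = \left(33736 + \frac{201}{50}\right) \left(\left(5 - 57\right)^{2} + 27304\right) = \left(33736 + 201 \cdot \frac{1}{50}\right) \left(\left(-52\right)^{2} + 27304\right) = \left(33736 + \frac{201}{50}\right) \left(2704 + 27304\right) = \frac{1687001}{50} \cdot 30008 = \frac{25311763004}{25}$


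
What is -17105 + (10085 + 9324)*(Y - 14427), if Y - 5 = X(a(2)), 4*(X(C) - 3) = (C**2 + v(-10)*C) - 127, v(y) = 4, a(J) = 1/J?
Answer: -4487692707/16 ≈ -2.8048e+8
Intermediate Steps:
X(C) = -115/4 + C + C**2/4 (X(C) = 3 + ((C**2 + 4*C) - 127)/4 = 3 + (-127 + C**2 + 4*C)/4 = 3 + (-127/4 + C + C**2/4) = -115/4 + C + C**2/4)
Y = -371/16 (Y = 5 + (-115/4 + 1/2 + (1/2)**2/4) = 5 + (-115/4 + 1/2 + (1/4)*(1/4)) = 5 + (-115/4 + 1/2 + 1/16) = 5 - 451/16 = -371/16 ≈ -23.188)
-17105 + (10085 + 9324)*(Y - 14427) = -17105 + (10085 + 9324)*(-371/16 - 14427) = -17105 + 19409*(-231203/16) = -17105 - 4487419027/16 = -4487692707/16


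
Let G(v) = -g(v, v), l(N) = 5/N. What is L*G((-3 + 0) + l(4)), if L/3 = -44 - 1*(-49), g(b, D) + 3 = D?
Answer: 285/4 ≈ 71.250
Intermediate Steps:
g(b, D) = -3 + D
L = 15 (L = 3*(-44 - 1*(-49)) = 3*(-44 + 49) = 3*5 = 15)
G(v) = 3 - v (G(v) = -(-3 + v) = 3 - v)
L*G((-3 + 0) + l(4)) = 15*(3 - ((-3 + 0) + 5/4)) = 15*(3 - (-3 + 5*(1/4))) = 15*(3 - (-3 + 5/4)) = 15*(3 - 1*(-7/4)) = 15*(3 + 7/4) = 15*(19/4) = 285/4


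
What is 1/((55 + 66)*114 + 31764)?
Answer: 1/45558 ≈ 2.1950e-5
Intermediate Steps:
1/((55 + 66)*114 + 31764) = 1/(121*114 + 31764) = 1/(13794 + 31764) = 1/45558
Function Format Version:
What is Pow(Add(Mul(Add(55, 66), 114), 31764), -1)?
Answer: Rational(1, 45558) ≈ 2.1950e-5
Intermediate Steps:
Pow(Add(Mul(Add(55, 66), 114), 31764), -1) = Pow(Add(Mul(121, 114), 31764), -1) = Pow(Add(13794, 31764), -1) = Pow(45558, -1) = Rational(1, 45558)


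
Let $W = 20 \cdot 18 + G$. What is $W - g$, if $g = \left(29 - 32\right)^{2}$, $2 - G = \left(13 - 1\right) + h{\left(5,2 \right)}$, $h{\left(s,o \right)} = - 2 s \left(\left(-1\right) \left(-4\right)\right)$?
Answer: $381$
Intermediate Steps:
$h{\left(s,o \right)} = - 8 s$ ($h{\left(s,o \right)} = - 2 s 4 = - 8 s$)
$G = 30$ ($G = 2 - \left(\left(13 - 1\right) - 40\right) = 2 - \left(12 - 40\right) = 2 - -28 = 2 + 28 = 30$)
$g = 9$ ($g = \left(-3\right)^{2} = 9$)
$W = 390$ ($W = 20 \cdot 18 + 30 = 360 + 30 = 390$)
$W - g = 390 - 9 = 381$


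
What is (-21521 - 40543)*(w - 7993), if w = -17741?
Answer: 1597154976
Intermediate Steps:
(-21521 - 40543)*(w - 7993) = (-21521 - 40543)*(-17741 - 7993) = -62064*(-25734) = 1597154976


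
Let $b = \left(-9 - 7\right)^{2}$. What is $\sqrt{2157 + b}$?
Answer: $\sqrt{2413} \approx 49.122$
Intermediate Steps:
$b = 256$ ($b = \left(-16\right)^{2} = 256$)
$\sqrt{2157 + b} = \sqrt{2157 + 256} = \sqrt{2413}$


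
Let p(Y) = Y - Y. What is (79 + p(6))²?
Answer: 6241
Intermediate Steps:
p(Y) = 0
(79 + p(6))² = (79 + 0)² = 79² = 6241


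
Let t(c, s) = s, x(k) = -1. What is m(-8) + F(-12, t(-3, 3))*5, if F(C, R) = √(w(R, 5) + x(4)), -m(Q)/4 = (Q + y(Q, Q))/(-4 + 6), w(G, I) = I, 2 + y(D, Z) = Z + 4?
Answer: 38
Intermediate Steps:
y(D, Z) = 2 + Z (y(D, Z) = -2 + (Z + 4) = -2 + (4 + Z) = 2 + Z)
m(Q) = -4 - 4*Q (m(Q) = -4*(Q + (2 + Q))/(-4 + 6) = -4*(2 + 2*Q)/2 = -4*(1 + Q) = -4 - 4*Q)
F(C, R) = 2 (F(C, R) = √(5 - 1) = √4 = 2)
m(-8) + F(-12, t(-3, 3))*5 = (-4 - 4*(-8)) + 2*5 = (-4 + 32) + 10 = 28 + 10 = 38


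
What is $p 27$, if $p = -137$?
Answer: $-3699$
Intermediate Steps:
$p 27 = \left(-137\right) 27 = -3699$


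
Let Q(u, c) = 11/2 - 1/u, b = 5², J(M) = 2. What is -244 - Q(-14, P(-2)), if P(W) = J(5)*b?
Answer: -1747/7 ≈ -249.57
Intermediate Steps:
b = 25
P(W) = 50 (P(W) = 2*25 = 50)
Q(u, c) = 11/2 - 1/u (Q(u, c) = 11*(½) - 1/u = 11/2 - 1/u)
-244 - Q(-14, P(-2)) = -244 - (11/2 - 1/(-14)) = -244 - (11/2 - 1*(-1/14)) = -244 - (11/2 + 1/14) = -244 - 1*39/7 = -244 - 39/7 = -1747/7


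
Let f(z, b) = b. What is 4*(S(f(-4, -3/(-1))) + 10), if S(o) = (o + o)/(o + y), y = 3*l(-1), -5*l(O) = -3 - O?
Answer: 320/7 ≈ 45.714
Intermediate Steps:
l(O) = 3/5 + O/5 (l(O) = -(-3 - O)/5 = 3/5 + O/5)
y = 6/5 (y = 3*(3/5 + (1/5)*(-1)) = 3*(3/5 - 1/5) = 3*(2/5) = 6/5 ≈ 1.2000)
S(o) = 2*o/(6/5 + o) (S(o) = (o + o)/(o + 6/5) = (2*o)/(6/5 + o) = 2*o/(6/5 + o))
4*(S(f(-4, -3/(-1))) + 10) = 4*(10*(-3/(-1))/(6 + 5*(-3/(-1))) + 10) = 4*(10*(-3*(-1))/(6 + 5*(-3*(-1))) + 10) = 4*(10*3/(6 + 5*3) + 10) = 4*(10*3/(6 + 15) + 10) = 4*(10*3/21 + 10) = 4*(10*3*(1/21) + 10) = 4*(10/7 + 10) = 4*(80/7) = 320/7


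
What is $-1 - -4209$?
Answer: $4208$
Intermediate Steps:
$-1 - -4209 = -1 + 4209 = 4208$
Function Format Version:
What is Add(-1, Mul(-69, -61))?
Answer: 4208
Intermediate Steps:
Add(-1, Mul(-69, -61)) = Add(-1, 4209) = 4208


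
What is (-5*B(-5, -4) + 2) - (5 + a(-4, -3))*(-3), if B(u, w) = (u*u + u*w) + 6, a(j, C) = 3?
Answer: -229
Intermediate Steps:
B(u, w) = 6 + u² + u*w (B(u, w) = (u² + u*w) + 6 = 6 + u² + u*w)
(-5*B(-5, -4) + 2) - (5 + a(-4, -3))*(-3) = (-5*(6 + (-5)² - 5*(-4)) + 2) - (5 + 3)*(-3) = (-5*(6 + 25 + 20) + 2) - 8*(-3) = (-5*51 + 2) - 1*(-24) = (-255 + 2) + 24 = -253 + 24 = -229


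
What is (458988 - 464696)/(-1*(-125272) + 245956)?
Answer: -1427/92807 ≈ -0.015376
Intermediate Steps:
(458988 - 464696)/(-1*(-125272) + 245956) = -5708/(125272 + 245956) = -5708/371228 = -5708*1/371228 = -1427/92807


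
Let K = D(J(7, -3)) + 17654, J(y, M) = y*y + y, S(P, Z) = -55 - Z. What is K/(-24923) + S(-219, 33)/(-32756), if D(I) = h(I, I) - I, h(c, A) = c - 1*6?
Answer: -143971166/204094447 ≈ -0.70541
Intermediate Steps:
J(y, M) = y + y² (J(y, M) = y² + y = y + y²)
h(c, A) = -6 + c (h(c, A) = c - 6 = -6 + c)
D(I) = -6 (D(I) = (-6 + I) - I = -6)
K = 17648 (K = -6 + 17654 = 17648)
K/(-24923) + S(-219, 33)/(-32756) = 17648/(-24923) + (-55 - 1*33)/(-32756) = 17648*(-1/24923) + (-55 - 33)*(-1/32756) = -17648/24923 - 88*(-1/32756) = -17648/24923 + 22/8189 = -143971166/204094447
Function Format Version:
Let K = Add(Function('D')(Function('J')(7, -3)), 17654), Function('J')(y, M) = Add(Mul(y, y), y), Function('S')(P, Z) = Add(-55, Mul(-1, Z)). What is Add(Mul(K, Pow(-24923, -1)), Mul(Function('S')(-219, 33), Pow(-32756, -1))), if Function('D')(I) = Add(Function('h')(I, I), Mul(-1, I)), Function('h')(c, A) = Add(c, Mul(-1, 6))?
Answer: Rational(-143971166, 204094447) ≈ -0.70541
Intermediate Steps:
Function('J')(y, M) = Add(y, Pow(y, 2)) (Function('J')(y, M) = Add(Pow(y, 2), y) = Add(y, Pow(y, 2)))
Function('h')(c, A) = Add(-6, c) (Function('h')(c, A) = Add(c, -6) = Add(-6, c))
Function('D')(I) = -6 (Function('D')(I) = Add(Add(-6, I), Mul(-1, I)) = -6)
K = 17648 (K = Add(-6, 17654) = 17648)
Add(Mul(K, Pow(-24923, -1)), Mul(Function('S')(-219, 33), Pow(-32756, -1))) = Add(Mul(17648, Pow(-24923, -1)), Mul(Add(-55, Mul(-1, 33)), Pow(-32756, -1))) = Add(Mul(17648, Rational(-1, 24923)), Mul(Add(-55, -33), Rational(-1, 32756))) = Add(Rational(-17648, 24923), Mul(-88, Rational(-1, 32756))) = Add(Rational(-17648, 24923), Rational(22, 8189)) = Rational(-143971166, 204094447)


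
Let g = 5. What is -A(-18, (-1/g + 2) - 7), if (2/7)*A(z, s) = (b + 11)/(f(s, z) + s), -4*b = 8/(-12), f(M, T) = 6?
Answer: -2345/48 ≈ -48.854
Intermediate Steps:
b = ⅙ (b = -2/(-12) = -2*(-1)/12 = -¼*(-⅔) = ⅙ ≈ 0.16667)
A(z, s) = 469/(12*(6 + s)) (A(z, s) = 7*((⅙ + 11)/(6 + s))/2 = 7*(67/(6*(6 + s)))/2 = 469/(12*(6 + s)))
-A(-18, (-1/g + 2) - 7) = -469/(12*(6 + ((-1/5 + 2) - 7))) = -469/(12*(6 + ((-1*⅕ + 2) - 7))) = -469/(12*(6 + ((-⅕ + 2) - 7))) = -469/(12*(6 + (9/5 - 7))) = -469/(12*(6 - 26/5)) = -469/(12*⅘) = -469*5/(12*4) = -1*2345/48 = -2345/48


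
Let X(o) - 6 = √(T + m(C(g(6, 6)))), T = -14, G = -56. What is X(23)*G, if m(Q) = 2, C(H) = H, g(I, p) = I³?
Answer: -336 - 112*I*√3 ≈ -336.0 - 193.99*I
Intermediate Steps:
X(o) = 6 + 2*I*√3 (X(o) = 6 + √(-14 + 2) = 6 + √(-12) = 6 + 2*I*√3)
X(23)*G = (6 + 2*I*√3)*(-56) = -336 - 112*I*√3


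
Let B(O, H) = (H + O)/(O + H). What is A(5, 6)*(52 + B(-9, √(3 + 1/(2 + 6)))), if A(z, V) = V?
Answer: 318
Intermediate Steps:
B(O, H) = 1 (B(O, H) = (H + O)/(H + O) = 1)
A(5, 6)*(52 + B(-9, √(3 + 1/(2 + 6)))) = 6*(52 + 1) = 6*53 = 318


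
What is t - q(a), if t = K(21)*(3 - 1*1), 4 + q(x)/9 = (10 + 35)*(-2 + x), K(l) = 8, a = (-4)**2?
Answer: -5618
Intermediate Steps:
a = 16
q(x) = -846 + 405*x (q(x) = -36 + 9*((10 + 35)*(-2 + x)) = -36 + 9*(45*(-2 + x)) = -36 + 9*(-90 + 45*x) = -36 + (-810 + 405*x) = -846 + 405*x)
t = 16 (t = 8*(3 - 1*1) = 8*(3 - 1) = 8*2 = 16)
t - q(a) = 16 - (-846 + 405*16) = 16 - (-846 + 6480) = 16 - 1*5634 = 16 - 5634 = -5618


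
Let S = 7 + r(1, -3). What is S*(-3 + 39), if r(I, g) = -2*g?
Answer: 468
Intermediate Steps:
S = 13 (S = 7 - 2*(-3) = 7 + 6 = 13)
S*(-3 + 39) = 13*(-3 + 39) = 13*36 = 468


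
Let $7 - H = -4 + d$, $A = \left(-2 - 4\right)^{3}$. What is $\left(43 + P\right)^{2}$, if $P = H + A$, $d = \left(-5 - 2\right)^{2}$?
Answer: $44521$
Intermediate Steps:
$d = 49$ ($d = \left(-7\right)^{2} = 49$)
$A = -216$ ($A = \left(-2 - 4\right)^{3} = \left(-6\right)^{3} = -216$)
$H = -38$ ($H = 7 - \left(-4 + 49\right) = 7 - 45 = -38$)
$P = -254$ ($P = -38 - 216 = -254$)
$\left(43 + P\right)^{2} = \left(43 - 254\right)^{2} = \left(-211\right)^{2} = 44521$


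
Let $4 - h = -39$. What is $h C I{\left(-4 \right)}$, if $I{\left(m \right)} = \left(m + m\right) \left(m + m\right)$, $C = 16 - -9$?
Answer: $68800$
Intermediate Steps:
$h = 43$ ($h = 4 - -39 = 4 + 39 = 43$)
$C = 25$ ($C = 16 + 9 = 25$)
$I{\left(m \right)} = 4 m^{2}$ ($I{\left(m \right)} = 2 m 2 m = 4 m^{2}$)
$h C I{\left(-4 \right)} = 43 \cdot 25 \cdot 4 \left(-4\right)^{2} = 1075 \cdot 4 \cdot 16 = 1075 \cdot 64 = 68800$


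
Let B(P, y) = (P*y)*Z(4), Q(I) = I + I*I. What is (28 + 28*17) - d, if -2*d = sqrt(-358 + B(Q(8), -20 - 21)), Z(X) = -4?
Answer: 504 + 5*sqrt(458)/2 ≈ 557.50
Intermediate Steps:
Q(I) = I + I**2
B(P, y) = -4*P*y (B(P, y) = (P*y)*(-4) = -4*P*y)
d = -5*sqrt(458)/2 (d = -sqrt(-358 - 4*8*(1 + 8)*(-20 - 21))/2 = -sqrt(-358 - 4*8*9*(-41))/2 = -sqrt(-358 - 4*72*(-41))/2 = -sqrt(-358 + 11808)/2 = -5*sqrt(458)/2 ≈ -53.502)
(28 + 28*17) - d = (28 + 28*17) - (-5)*sqrt(458)/2 = (28 + 476) + 5*sqrt(458)/2 = 504 + 5*sqrt(458)/2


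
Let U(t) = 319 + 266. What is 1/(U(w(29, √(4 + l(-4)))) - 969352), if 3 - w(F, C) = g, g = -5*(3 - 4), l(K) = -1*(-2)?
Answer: -1/968767 ≈ -1.0322e-6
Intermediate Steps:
l(K) = 2
g = 5 (g = -5*(-1) = 5)
w(F, C) = -2 (w(F, C) = 3 - 1*5 = 3 - 5 = -2)
U(t) = 585
1/(U(w(29, √(4 + l(-4)))) - 969352) = 1/(585 - 969352) = 1/(-968767) = -1/968767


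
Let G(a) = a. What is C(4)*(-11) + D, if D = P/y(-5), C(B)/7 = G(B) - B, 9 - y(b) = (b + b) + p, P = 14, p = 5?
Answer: 1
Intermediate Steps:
y(b) = 4 - 2*b (y(b) = 9 - ((b + b) + 5) = 9 - (2*b + 5) = 9 - (5 + 2*b) = 9 + (-5 - 2*b) = 4 - 2*b)
C(B) = 0 (C(B) = 7*(B - B) = 7*0 = 0)
D = 1 (D = 14/(4 - 2*(-5)) = 14/(4 + 10) = 14/14 = 14*(1/14) = 1)
C(4)*(-11) + D = 0*(-11) + 1 = 0 + 1 = 1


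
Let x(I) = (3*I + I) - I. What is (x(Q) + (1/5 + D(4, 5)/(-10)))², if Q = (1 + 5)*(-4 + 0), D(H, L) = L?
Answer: 522729/100 ≈ 5227.3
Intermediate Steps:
Q = -24 (Q = 6*(-4) = -24)
x(I) = 3*I (x(I) = 4*I - I = 3*I)
(x(Q) + (1/5 + D(4, 5)/(-10)))² = (3*(-24) + (1/5 + 5/(-10)))² = (-72 + (1*(⅕) + 5*(-⅒)))² = (-72 + (⅕ - ½))² = (-72 - 3/10)² = (-723/10)² = 522729/100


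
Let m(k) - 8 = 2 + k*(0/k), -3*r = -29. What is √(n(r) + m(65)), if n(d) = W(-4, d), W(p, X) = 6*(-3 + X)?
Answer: 5*√2 ≈ 7.0711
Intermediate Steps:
r = 29/3 (r = -⅓*(-29) = 29/3 ≈ 9.6667)
W(p, X) = -18 + 6*X
n(d) = -18 + 6*d
m(k) = 10 (m(k) = 8 + (2 + k*(0/k)) = 8 + (2 + k*0) = 8 + (2 + 0) = 8 + 2 = 10)
√(n(r) + m(65)) = √((-18 + 6*(29/3)) + 10) = √((-18 + 58) + 10) = √(40 + 10) = √50 = 5*√2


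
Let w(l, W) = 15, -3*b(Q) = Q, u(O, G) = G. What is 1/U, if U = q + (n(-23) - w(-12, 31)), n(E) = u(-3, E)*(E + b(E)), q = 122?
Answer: 3/1379 ≈ 0.0021755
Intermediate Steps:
b(Q) = -Q/3
n(E) = 2*E²/3 (n(E) = E*(E - E/3) = E*(2*E/3) = 2*E²/3)
U = 1379/3 (U = 122 + ((⅔)*(-23)² - 1*15) = 122 + ((⅔)*529 - 15) = 122 + (1058/3 - 15) = 122 + 1013/3 = 1379/3 ≈ 459.67)
1/U = 1/(1379/3) = 3/1379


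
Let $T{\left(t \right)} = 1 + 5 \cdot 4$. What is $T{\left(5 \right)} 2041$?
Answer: $42861$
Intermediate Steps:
$T{\left(t \right)} = 21$ ($T{\left(t \right)} = 1 + 20 = 21$)
$T{\left(5 \right)} 2041 = 21 \cdot 2041 = 42861$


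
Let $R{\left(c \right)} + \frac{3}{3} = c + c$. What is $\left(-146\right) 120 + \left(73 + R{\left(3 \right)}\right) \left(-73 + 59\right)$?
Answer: $-18612$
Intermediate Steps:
$R{\left(c \right)} = -1 + 2 c$ ($R{\left(c \right)} = -1 + \left(c + c\right) = -1 + 2 c$)
$\left(-146\right) 120 + \left(73 + R{\left(3 \right)}\right) \left(-73 + 59\right) = \left(-146\right) 120 + \left(73 + \left(-1 + 2 \cdot 3\right)\right) \left(-73 + 59\right) = -17520 + \left(73 + \left(-1 + 6\right)\right) \left(-14\right) = -17520 + \left(73 + 5\right) \left(-14\right) = -17520 + 78 \left(-14\right) = -17520 - 1092 = -18612$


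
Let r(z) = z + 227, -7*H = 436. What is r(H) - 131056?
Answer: -916239/7 ≈ -1.3089e+5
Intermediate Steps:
H = -436/7 (H = -⅐*436 = -436/7 ≈ -62.286)
r(z) = 227 + z
r(H) - 131056 = (227 - 436/7) - 131056 = 1153/7 - 131056 = -916239/7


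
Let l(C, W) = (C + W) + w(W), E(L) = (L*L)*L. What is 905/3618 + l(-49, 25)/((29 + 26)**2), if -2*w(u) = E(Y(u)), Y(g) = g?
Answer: -12807416/5472225 ≈ -2.3404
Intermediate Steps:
E(L) = L**3 (E(L) = L**2*L = L**3)
w(u) = -u**3/2
l(C, W) = C + W - W**3/2 (l(C, W) = (C + W) - W**3/2 = C + W - W**3/2)
905/3618 + l(-49, 25)/((29 + 26)**2) = 905/3618 + (-49 + 25 - 1/2*25**3)/((29 + 26)**2) = 905*(1/3618) + (-49 + 25 - 1/2*15625)/(55**2) = 905/3618 + (-49 + 25 - 15625/2)/3025 = 905/3618 - 15673/2*1/3025 = 905/3618 - 15673/6050 = -12807416/5472225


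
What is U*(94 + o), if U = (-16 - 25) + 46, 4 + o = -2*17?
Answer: 280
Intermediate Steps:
o = -38 (o = -4 - 2*17 = -4 - 34 = -38)
U = 5 (U = -41 + 46 = 5)
U*(94 + o) = 5*(94 - 38) = 5*56 = 280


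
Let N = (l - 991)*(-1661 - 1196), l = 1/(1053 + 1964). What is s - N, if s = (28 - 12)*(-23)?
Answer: -8543100278/3017 ≈ -2.8317e+6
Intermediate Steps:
l = 1/3017 ≈ 0.00033145
s = -368 (s = 16*(-23) = -368)
N = 8541990022/3017 (N = (1/3017 - 991)*(-1661 - 1196) = -2989846/3017*(-2857) = 8541990022/3017 ≈ 2.8313e+6)
s - N = -368 - 1*8541990022/3017 = -368 - 8541990022/3017 = -8543100278/3017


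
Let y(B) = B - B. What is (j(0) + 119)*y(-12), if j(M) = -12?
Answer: 0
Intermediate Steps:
y(B) = 0
(j(0) + 119)*y(-12) = (-12 + 119)*0 = 107*0 = 0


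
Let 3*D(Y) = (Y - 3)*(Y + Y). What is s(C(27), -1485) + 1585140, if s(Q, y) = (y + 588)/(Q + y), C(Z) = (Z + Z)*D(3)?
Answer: 784644599/495 ≈ 1.5851e+6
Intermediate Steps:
D(Y) = 2*Y*(-3 + Y)/3 (D(Y) = ((Y - 3)*(Y + Y))/3 = ((-3 + Y)*(2*Y))/3 = (2*Y*(-3 + Y))/3 = 2*Y*(-3 + Y)/3)
C(Z) = 0 (C(Z) = (Z + Z)*((⅔)*3*(-3 + 3)) = (2*Z)*((⅔)*3*0) = (2*Z)*0 = 0)
s(Q, y) = (588 + y)/(Q + y)
s(C(27), -1485) + 1585140 = (588 - 1485)/(0 - 1485) + 1585140 = -897/(-1485) + 1585140 = -1/1485*(-897) + 1585140 = 299/495 + 1585140 = 784644599/495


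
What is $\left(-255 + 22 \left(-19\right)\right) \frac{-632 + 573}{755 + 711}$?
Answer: $\frac{39707}{1466} \approx 27.085$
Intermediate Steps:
$\left(-255 + 22 \left(-19\right)\right) \frac{-632 + 573}{755 + 711} = \left(-255 - 418\right) \left(- \frac{59}{1466}\right) = - 673 \left(\left(-59\right) \frac{1}{1466}\right) = \left(-673\right) \left(- \frac{59}{1466}\right) = \frac{39707}{1466}$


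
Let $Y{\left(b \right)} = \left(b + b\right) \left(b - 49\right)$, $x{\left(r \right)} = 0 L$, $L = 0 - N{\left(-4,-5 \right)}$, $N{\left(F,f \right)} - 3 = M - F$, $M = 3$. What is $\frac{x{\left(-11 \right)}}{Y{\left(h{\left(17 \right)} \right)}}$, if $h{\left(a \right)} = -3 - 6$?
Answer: $0$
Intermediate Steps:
$N{\left(F,f \right)} = 6 - F$ ($N{\left(F,f \right)} = 3 - \left(-3 + F\right) = 6 - F$)
$L = -10$ ($L = 0 - \left(6 - -4\right) = 0 - \left(6 + 4\right) = 0 - 10 = -10$)
$x{\left(r \right)} = 0$ ($x{\left(r \right)} = 0 \left(-10\right) = 0$)
$h{\left(a \right)} = -9$ ($h{\left(a \right)} = -3 - 6 = -9$)
$Y{\left(b \right)} = 2 b \left(-49 + b\right)$
$\frac{x{\left(-11 \right)}}{Y{\left(h{\left(17 \right)} \right)}} = \frac{0}{2 \left(-9\right) \left(-49 - 9\right)} = \frac{0}{2 \left(-9\right) \left(-58\right)} = \frac{0}{1044} = 0 \cdot \frac{1}{1044} = 0$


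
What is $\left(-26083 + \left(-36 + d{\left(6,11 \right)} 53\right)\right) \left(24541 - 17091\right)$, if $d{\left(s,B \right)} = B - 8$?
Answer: $-193402000$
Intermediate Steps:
$d{\left(s,B \right)} = -8 + B$
$\left(-26083 + \left(-36 + d{\left(6,11 \right)} 53\right)\right) \left(24541 - 17091\right) = \left(-26083 - \left(36 - \left(-8 + 11\right) 53\right)\right) \left(24541 - 17091\right) = \left(-26083 + \left(-36 + 3 \cdot 53\right)\right) 7450 = \left(-26083 + \left(-36 + 159\right)\right) 7450 = \left(-26083 + 123\right) 7450 = \left(-25960\right) 7450 = -193402000$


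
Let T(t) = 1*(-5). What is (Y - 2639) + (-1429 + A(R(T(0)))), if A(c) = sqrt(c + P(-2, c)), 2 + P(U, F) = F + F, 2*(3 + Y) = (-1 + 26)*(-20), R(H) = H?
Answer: -4321 + I*sqrt(17) ≈ -4321.0 + 4.1231*I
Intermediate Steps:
T(t) = -5
Y = -253 (Y = -3 + ((-1 + 26)*(-20))/2 = -3 + (25*(-20))/2 = -3 + (1/2)*(-500) = -3 - 250 = -253)
P(U, F) = -2 + 2*F (P(U, F) = -2 + (F + F) = -2 + 2*F)
A(c) = sqrt(-2 + 3*c) (A(c) = sqrt(c + (-2 + 2*c)) = sqrt(-2 + 3*c))
(Y - 2639) + (-1429 + A(R(T(0)))) = (-253 - 2639) + (-1429 + sqrt(-2 + 3*(-5))) = -2892 + (-1429 + sqrt(-2 - 15)) = -2892 + (-1429 + sqrt(-17)) = -2892 + (-1429 + I*sqrt(17)) = -4321 + I*sqrt(17)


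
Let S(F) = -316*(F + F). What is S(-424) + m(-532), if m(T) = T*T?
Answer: 550992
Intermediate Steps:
S(F) = -632*F
m(T) = T²
S(-424) + m(-532) = -632*(-424) + (-532)² = 267968 + 283024 = 550992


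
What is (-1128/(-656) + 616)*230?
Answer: 5825095/41 ≈ 1.4208e+5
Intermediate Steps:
(-1128/(-656) + 616)*230 = (-1128*(-1)/656 + 616)*230 = (-1*(-141/82) + 616)*230 = (141/82 + 616)*230 = (50653/82)*230 = 5825095/41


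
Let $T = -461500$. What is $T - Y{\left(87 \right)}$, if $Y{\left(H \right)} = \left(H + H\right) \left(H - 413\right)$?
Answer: $-404776$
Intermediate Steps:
$Y{\left(H \right)} = 2 H \left(-413 + H\right)$
$T - Y{\left(87 \right)} = -461500 - 2 \cdot 87 \left(-413 + 87\right) = -461500 - 2 \cdot 87 \left(-326\right) = -461500 - -56724 = -461500 + 56724 = -404776$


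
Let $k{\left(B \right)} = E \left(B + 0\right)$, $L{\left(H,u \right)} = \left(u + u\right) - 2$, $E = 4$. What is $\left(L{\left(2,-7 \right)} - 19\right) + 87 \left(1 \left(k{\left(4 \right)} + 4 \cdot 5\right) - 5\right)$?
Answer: $2662$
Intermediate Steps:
$L{\left(H,u \right)} = -2 + 2 u$ ($L{\left(H,u \right)} = 2 u - 2 = -2 + 2 u$)
$k{\left(B \right)} = 4 B$ ($k{\left(B \right)} = 4 \left(B + 0\right) = 4 B$)
$\left(L{\left(2,-7 \right)} - 19\right) + 87 \left(1 \left(k{\left(4 \right)} + 4 \cdot 5\right) - 5\right) = \left(\left(-2 + 2 \left(-7\right)\right) - 19\right) + 87 \left(1 \left(4 \cdot 4 + 4 \cdot 5\right) - 5\right) = \left(\left(-2 - 14\right) - 19\right) + 87 \left(1 \left(16 + 20\right) - 5\right) = \left(-16 - 19\right) + 87 \left(1 \cdot 36 - 5\right) = -35 + 87 \left(36 - 5\right) = -35 + 87 \cdot 31 = -35 + 2697 = 2662$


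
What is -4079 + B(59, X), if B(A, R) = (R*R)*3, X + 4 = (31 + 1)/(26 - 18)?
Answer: -4079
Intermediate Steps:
X = 0 (X = -4 + (31 + 1)/(26 - 18) = -4 + 32/8 = -4 + 32*(1/8) = -4 + 4 = 0)
B(A, R) = 3*R**2 (B(A, R) = R**2*3 = 3*R**2)
-4079 + B(59, X) = -4079 + 3*0**2 = -4079 + 3*0 = -4079 + 0 = -4079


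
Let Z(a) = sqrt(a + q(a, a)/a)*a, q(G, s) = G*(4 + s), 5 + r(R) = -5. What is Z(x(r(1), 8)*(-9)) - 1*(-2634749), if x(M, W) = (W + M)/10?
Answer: 2634749 + 9*sqrt(190)/25 ≈ 2.6348e+6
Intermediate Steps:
r(R) = -10 (r(R) = -5 - 5 = -10)
x(M, W) = M/10 + W/10 (x(M, W) = (M + W)*(1/10) = M/10 + W/10)
Z(a) = a*sqrt(4 + 2*a) (Z(a) = sqrt(a + (a*(4 + a))/a)*a = sqrt(a + (4 + a))*a = sqrt(4 + 2*a)*a = a*sqrt(4 + 2*a))
Z(x(r(1), 8)*(-9)) - 1*(-2634749) = (((1/10)*(-10) + (1/10)*8)*(-9))*sqrt(4 + 2*(((1/10)*(-10) + (1/10)*8)*(-9))) - 1*(-2634749) = ((-1 + 4/5)*(-9))*sqrt(4 + 2*((-1 + 4/5)*(-9))) + 2634749 = (-1/5*(-9))*sqrt(4 + 2*(-1/5*(-9))) + 2634749 = 9*sqrt(4 + 2*(9/5))/5 + 2634749 = 9*sqrt(4 + 18/5)/5 + 2634749 = 9*sqrt(38/5)/5 + 2634749 = 9*(sqrt(190)/5)/5 + 2634749 = 9*sqrt(190)/25 + 2634749 = 2634749 + 9*sqrt(190)/25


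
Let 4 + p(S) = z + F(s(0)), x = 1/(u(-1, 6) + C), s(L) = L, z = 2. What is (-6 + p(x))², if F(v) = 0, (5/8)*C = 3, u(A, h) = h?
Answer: 64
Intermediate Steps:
C = 24/5 (C = (8/5)*3 = 24/5 ≈ 4.8000)
x = 5/54 (x = 1/(6 + 24/5) = 1/(54/5) = 5/54 ≈ 0.092593)
p(S) = -2 (p(S) = -4 + (2 + 0) = -4 + 2 = -2)
(-6 + p(x))² = (-6 - 2)² = (-8)² = 64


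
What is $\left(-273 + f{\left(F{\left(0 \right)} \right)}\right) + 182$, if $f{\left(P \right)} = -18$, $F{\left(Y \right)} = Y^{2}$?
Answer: $-109$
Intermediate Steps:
$\left(-273 + f{\left(F{\left(0 \right)} \right)}\right) + 182 = \left(-273 - 18\right) + 182 = -291 + 182 = -109$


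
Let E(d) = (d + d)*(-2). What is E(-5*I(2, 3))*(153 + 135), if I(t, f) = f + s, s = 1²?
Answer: 23040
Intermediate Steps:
s = 1
I(t, f) = 1 + f (I(t, f) = f + 1 = 1 + f)
E(d) = -4*d (E(d) = (2*d)*(-2) = -4*d)
E(-5*I(2, 3))*(153 + 135) = (-(-20)*(1 + 3))*(153 + 135) = -(-20)*4*288 = -4*(-20)*288 = 80*288 = 23040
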